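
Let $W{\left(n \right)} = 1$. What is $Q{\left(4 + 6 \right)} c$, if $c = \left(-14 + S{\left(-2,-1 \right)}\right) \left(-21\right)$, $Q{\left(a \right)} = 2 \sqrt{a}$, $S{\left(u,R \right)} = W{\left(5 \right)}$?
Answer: $546 \sqrt{10} \approx 1726.6$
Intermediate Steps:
$S{\left(u,R \right)} = 1$
$c = 273$ ($c = \left(-14 + 1\right) \left(-21\right) = \left(-13\right) \left(-21\right) = 273$)
$Q{\left(4 + 6 \right)} c = 2 \sqrt{4 + 6} \cdot 273 = 2 \sqrt{10} \cdot 273 = 546 \sqrt{10}$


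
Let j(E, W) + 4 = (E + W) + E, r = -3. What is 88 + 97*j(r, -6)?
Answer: -1464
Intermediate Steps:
j(E, W) = -4 + W + 2*E (j(E, W) = -4 + ((E + W) + E) = -4 + (W + 2*E) = -4 + W + 2*E)
88 + 97*j(r, -6) = 88 + 97*(-4 - 6 + 2*(-3)) = 88 + 97*(-4 - 6 - 6) = 88 + 97*(-16) = 88 - 1552 = -1464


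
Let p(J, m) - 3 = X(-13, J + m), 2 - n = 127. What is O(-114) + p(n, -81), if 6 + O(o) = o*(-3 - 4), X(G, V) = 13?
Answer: 808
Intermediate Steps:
n = -125 (n = 2 - 1*127 = 2 - 127 = -125)
p(J, m) = 16 (p(J, m) = 3 + 13 = 16)
O(o) = -6 - 7*o (O(o) = -6 + o*(-3 - 4) = -6 + o*(-7) = -6 - 7*o)
O(-114) + p(n, -81) = (-6 - 7*(-114)) + 16 = (-6 + 798) + 16 = 792 + 16 = 808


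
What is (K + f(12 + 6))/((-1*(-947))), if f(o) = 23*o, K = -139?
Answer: 275/947 ≈ 0.29039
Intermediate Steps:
(K + f(12 + 6))/((-1*(-947))) = (-139 + 23*(12 + 6))/((-1*(-947))) = (-139 + 23*18)/947 = (-139 + 414)*(1/947) = 275*(1/947) = 275/947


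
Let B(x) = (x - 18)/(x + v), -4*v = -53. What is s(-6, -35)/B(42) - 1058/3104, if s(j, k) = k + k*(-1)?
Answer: -529/1552 ≈ -0.34085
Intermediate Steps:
v = 53/4 (v = -1/4*(-53) = 53/4 ≈ 13.250)
s(j, k) = 0 (s(j, k) = k - k = 0)
B(x) = (-18 + x)/(53/4 + x) (B(x) = (x - 18)/(x + 53/4) = (-18 + x)/(53/4 + x))
s(-6, -35)/B(42) - 1058/3104 = 0/((4*(-18 + 42)/(53 + 4*42))) - 1058/3104 = 0/((4*24/(53 + 168))) - 1058*1/3104 = 0/((4*24/221)) - 529/1552 = 0/((4*(1/221)*24)) - 529/1552 = 0/(96/221) - 529/1552 = 0*(221/96) - 529/1552 = 0 - 529/1552 = -529/1552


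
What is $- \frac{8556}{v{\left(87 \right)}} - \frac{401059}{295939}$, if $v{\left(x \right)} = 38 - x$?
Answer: $\frac{358914599}{2071573} \approx 173.26$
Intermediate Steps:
$- \frac{8556}{v{\left(87 \right)}} - \frac{401059}{295939} = - \frac{8556}{38 - 87} - \frac{401059}{295939} = - \frac{8556}{-49} - \frac{401059}{295939} = \left(-8556\right) \left(- \frac{1}{49}\right) - \frac{401059}{295939} = \frac{8556}{49} - \frac{401059}{295939} = \frac{358914599}{2071573}$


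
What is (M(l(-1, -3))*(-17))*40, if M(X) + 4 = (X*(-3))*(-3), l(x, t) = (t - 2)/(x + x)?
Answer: -12580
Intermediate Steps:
l(x, t) = (-2 + t)/(2*x) (l(x, t) = (-2 + t)/((2*x)) = (-2 + t)*(1/(2*x)) = (-2 + t)/(2*x))
M(X) = -4 + 9*X (M(X) = -4 + (X*(-3))*(-3) = -4 - 3*X*(-3) = -4 + 9*X)
(M(l(-1, -3))*(-17))*40 = ((-4 + 9*((½)*(-2 - 3)/(-1)))*(-17))*40 = ((-4 + 9*((½)*(-1)*(-5)))*(-17))*40 = ((-4 + 9*(5/2))*(-17))*40 = ((-4 + 45/2)*(-17))*40 = ((37/2)*(-17))*40 = -629/2*40 = -12580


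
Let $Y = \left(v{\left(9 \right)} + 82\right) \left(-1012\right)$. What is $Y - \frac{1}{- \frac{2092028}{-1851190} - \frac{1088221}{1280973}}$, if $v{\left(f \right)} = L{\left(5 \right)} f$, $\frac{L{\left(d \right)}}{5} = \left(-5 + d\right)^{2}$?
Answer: $- \frac{27606956377342903}{332663775127} \approx -82988.0$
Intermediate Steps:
$L{\left(d \right)} = 5 \left(-5 + d\right)^{2}$
$v{\left(f \right)} = 0$ ($v{\left(f \right)} = 5 \left(-5 + 5\right)^{2} f = 5 \cdot 0^{2} f = 5 \cdot 0 f = 0 f = 0$)
$Y = -82984$ ($Y = \left(0 + 82\right) \left(-1012\right) = 82 \left(-1012\right) = -82984$)
$Y - \frac{1}{- \frac{2092028}{-1851190} - \frac{1088221}{1280973}} = -82984 - \frac{1}{- \frac{2092028}{-1851190} - \frac{1088221}{1280973}} = -82984 - \frac{1}{\left(-2092028\right) \left(- \frac{1}{1851190}\right) - \frac{1088221}{1280973}} = -82984 - \frac{1}{\frac{1046014}{925595} - \frac{1088221}{1280973}} = -82984 - \frac{1}{\frac{332663775127}{1185662203935}} = -82984 - \frac{1185662203935}{332663775127} = - \frac{27606956377342903}{332663775127}$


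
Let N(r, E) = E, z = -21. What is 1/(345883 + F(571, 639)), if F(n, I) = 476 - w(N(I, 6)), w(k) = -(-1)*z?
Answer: 1/346380 ≈ 2.8870e-6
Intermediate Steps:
w(k) = -21 (w(k) = -(-1)*(-21) = -1*21 = -21)
F(n, I) = 497 (F(n, I) = 476 - 1*(-21) = 476 + 21 = 497)
1/(345883 + F(571, 639)) = 1/(345883 + 497) = 1/346380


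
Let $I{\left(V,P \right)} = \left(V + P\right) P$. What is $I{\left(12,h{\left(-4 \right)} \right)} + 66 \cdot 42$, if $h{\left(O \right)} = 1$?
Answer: $2785$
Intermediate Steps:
$I{\left(V,P \right)} = P \left(P + V\right)$ ($I{\left(V,P \right)} = \left(P + V\right) P = P \left(P + V\right)$)
$I{\left(12,h{\left(-4 \right)} \right)} + 66 \cdot 42 = 1 \left(1 + 12\right) + 66 \cdot 42 = 1 \cdot 13 + 2772 = 13 + 2772 = 2785$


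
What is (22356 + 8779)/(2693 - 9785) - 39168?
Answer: -277810591/7092 ≈ -39172.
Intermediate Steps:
(22356 + 8779)/(2693 - 9785) - 39168 = 31135/(-7092) - 39168 = 31135*(-1/7092) - 39168 = -31135/7092 - 39168 = -277810591/7092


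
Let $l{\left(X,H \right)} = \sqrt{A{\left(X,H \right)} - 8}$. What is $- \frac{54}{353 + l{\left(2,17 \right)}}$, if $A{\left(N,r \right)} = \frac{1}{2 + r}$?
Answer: $- \frac{181089}{1183861} + \frac{27 i \sqrt{2869}}{1183861} \approx -0.15296 + 0.0012216 i$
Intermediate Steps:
$l{\left(X,H \right)} = \sqrt{-8 + \frac{1}{2 + H}}$ ($l{\left(X,H \right)} = \sqrt{\frac{1}{2 + H} - 8} = \sqrt{-8 + \frac{1}{2 + H}}$)
$- \frac{54}{353 + l{\left(2,17 \right)}} = - \frac{54}{353 + \sqrt{\frac{-15 - 136}{2 + 17}}} = - \frac{54}{353 + \sqrt{\frac{-15 - 136}{19}}} = - \frac{54}{353 + \sqrt{\frac{1}{19} \left(-151\right)}} = - \frac{54}{353 + \sqrt{- \frac{151}{19}}} = - \frac{54}{353 + \frac{i \sqrt{2869}}{19}}$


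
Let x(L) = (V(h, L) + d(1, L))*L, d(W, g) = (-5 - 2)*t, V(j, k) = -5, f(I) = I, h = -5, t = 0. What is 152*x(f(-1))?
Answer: 760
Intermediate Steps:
d(W, g) = 0 (d(W, g) = (-5 - 2)*0 = -7*0 = 0)
x(L) = -5*L (x(L) = (-5 + 0)*L = -5*L)
152*x(f(-1)) = 152*(-5*(-1)) = 152*5 = 760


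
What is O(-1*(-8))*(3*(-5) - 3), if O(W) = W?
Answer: -144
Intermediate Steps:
O(-1*(-8))*(3*(-5) - 3) = (-1*(-8))*(3*(-5) - 3) = 8*(-15 - 3) = 8*(-18) = -144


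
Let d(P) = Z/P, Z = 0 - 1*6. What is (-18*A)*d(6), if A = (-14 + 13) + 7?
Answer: 108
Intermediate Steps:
Z = -6 (Z = 0 - 6 = -6)
d(P) = -6/P
A = 6 (A = -1 + 7 = 6)
(-18*A)*d(6) = (-18*6)*(-6/6) = -(-648)/6 = -108*(-1) = 108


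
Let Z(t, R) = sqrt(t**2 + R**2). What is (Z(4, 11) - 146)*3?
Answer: -438 + 3*sqrt(137) ≈ -402.89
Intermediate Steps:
Z(t, R) = sqrt(R**2 + t**2)
(Z(4, 11) - 146)*3 = (sqrt(11**2 + 4**2) - 146)*3 = (sqrt(121 + 16) - 146)*3 = (sqrt(137) - 146)*3 = (-146 + sqrt(137))*3 = -438 + 3*sqrt(137)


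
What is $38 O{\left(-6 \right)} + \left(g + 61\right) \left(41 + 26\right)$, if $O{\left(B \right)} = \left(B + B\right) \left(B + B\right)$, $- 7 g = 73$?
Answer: $\frac{62022}{7} \approx 8860.3$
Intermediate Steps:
$g = - \frac{73}{7}$ ($g = \left(- \frac{1}{7}\right) 73 = - \frac{73}{7} \approx -10.429$)
$O{\left(B \right)} = 4 B^{2}$ ($O{\left(B \right)} = 2 B 2 B = 4 B^{2}$)
$38 O{\left(-6 \right)} + \left(g + 61\right) \left(41 + 26\right) = 38 \cdot 4 \left(-6\right)^{2} + \left(- \frac{73}{7} + 61\right) \left(41 + 26\right) = 38 \cdot 4 \cdot 36 + \frac{354}{7} \cdot 67 = 38 \cdot 144 + \frac{23718}{7} = 5472 + \frac{23718}{7} = \frac{62022}{7}$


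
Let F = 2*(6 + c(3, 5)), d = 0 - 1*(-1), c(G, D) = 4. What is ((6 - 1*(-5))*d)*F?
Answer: 220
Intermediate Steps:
d = 1 (d = 0 + 1 = 1)
F = 20 (F = 2*(6 + 4) = 2*10 = 20)
((6 - 1*(-5))*d)*F = ((6 - 1*(-5))*1)*20 = ((6 + 5)*1)*20 = (11*1)*20 = 11*20 = 220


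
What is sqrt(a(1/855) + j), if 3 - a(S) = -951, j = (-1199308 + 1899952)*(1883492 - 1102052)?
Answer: 3*sqrt(60834583146) ≈ 7.3994e+5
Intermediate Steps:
j = 547511247360 (j = 700644*781440 = 547511247360)
a(S) = 954 (a(S) = 3 - 1*(-951) = 3 + 951 = 954)
sqrt(a(1/855) + j) = sqrt(954 + 547511247360) = sqrt(547511248314) = 3*sqrt(60834583146)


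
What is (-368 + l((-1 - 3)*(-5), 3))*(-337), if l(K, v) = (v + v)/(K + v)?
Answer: 2850346/23 ≈ 1.2393e+5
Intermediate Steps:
l(K, v) = 2*v/(K + v) (l(K, v) = (2*v)/(K + v) = 2*v/(K + v))
(-368 + l((-1 - 3)*(-5), 3))*(-337) = (-368 + 2*3/((-1 - 3)*(-5) + 3))*(-337) = (-368 + 2*3/(-4*(-5) + 3))*(-337) = (-368 + 2*3/(20 + 3))*(-337) = (-368 + 2*3/23)*(-337) = (-368 + 2*3*(1/23))*(-337) = (-368 + 6/23)*(-337) = -8458/23*(-337) = 2850346/23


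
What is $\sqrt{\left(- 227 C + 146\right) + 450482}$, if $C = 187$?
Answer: $\sqrt{408179} \approx 638.89$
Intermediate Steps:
$\sqrt{\left(- 227 C + 146\right) + 450482} = \sqrt{\left(\left(-227\right) 187 + 146\right) + 450482} = \sqrt{\left(-42449 + 146\right) + 450482} = \sqrt{-42303 + 450482} = \sqrt{408179}$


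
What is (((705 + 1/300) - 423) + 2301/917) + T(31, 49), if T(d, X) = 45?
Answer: 90648917/275100 ≈ 329.51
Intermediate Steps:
(((705 + 1/300) - 423) + 2301/917) + T(31, 49) = (((705 + 1/300) - 423) + 2301/917) + 45 = (((705 + 1/300) - 423) + 2301*(1/917)) + 45 = ((211501/300 - 423) + 2301/917) + 45 = (84601/300 + 2301/917) + 45 = 78269417/275100 + 45 = 90648917/275100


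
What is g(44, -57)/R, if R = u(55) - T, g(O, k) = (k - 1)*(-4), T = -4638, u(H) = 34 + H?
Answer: 8/163 ≈ 0.049080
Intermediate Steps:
g(O, k) = 4 - 4*k (g(O, k) = (-1 + k)*(-4) = 4 - 4*k)
R = 4727 (R = (34 + 55) - 1*(-4638) = 89 + 4638 = 4727)
g(44, -57)/R = (4 - 4*(-57))/4727 = (4 + 228)*(1/4727) = 232*(1/4727) = 8/163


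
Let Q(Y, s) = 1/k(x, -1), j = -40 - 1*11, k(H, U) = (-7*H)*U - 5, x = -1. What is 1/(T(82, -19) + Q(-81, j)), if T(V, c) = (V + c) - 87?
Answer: -12/289 ≈ -0.041523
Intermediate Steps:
k(H, U) = -5 - 7*H*U (k(H, U) = -7*H*U - 5 = -5 - 7*H*U)
T(V, c) = -87 + V + c
j = -51 (j = -40 - 11 = -51)
Q(Y, s) = -1/12 (Q(Y, s) = 1/(-5 - 7*(-1)*(-1)) = 1/(-5 - 7) = 1/(-12) = -1/12)
1/(T(82, -19) + Q(-81, j)) = 1/((-87 + 82 - 19) - 1/12) = 1/(-24 - 1/12) = 1/(-289/12) = -12/289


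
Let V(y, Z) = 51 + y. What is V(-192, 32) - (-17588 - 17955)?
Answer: 35402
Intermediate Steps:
V(-192, 32) - (-17588 - 17955) = (51 - 192) - (-17588 - 17955) = -141 - 1*(-35543) = -141 + 35543 = 35402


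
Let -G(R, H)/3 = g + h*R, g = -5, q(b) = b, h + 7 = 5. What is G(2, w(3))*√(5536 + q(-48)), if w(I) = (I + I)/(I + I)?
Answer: 756*√7 ≈ 2000.2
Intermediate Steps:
h = -2 (h = -7 + 5 = -2)
w(I) = 1 (w(I) = (2*I)/((2*I)) = (2*I)*(1/(2*I)) = 1)
G(R, H) = 15 + 6*R (G(R, H) = -3*(-5 - 2*R) = 15 + 6*R)
G(2, w(3))*√(5536 + q(-48)) = (15 + 6*2)*√(5536 - 48) = (15 + 12)*√5488 = 27*(28*√7) = 756*√7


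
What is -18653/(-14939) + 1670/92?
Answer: 13332103/687194 ≈ 19.401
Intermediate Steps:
-18653/(-14939) + 1670/92 = -18653*(-1/14939) + 1670*(1/92) = 18653/14939 + 835/46 = 13332103/687194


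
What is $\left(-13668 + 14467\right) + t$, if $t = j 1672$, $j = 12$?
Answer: $20863$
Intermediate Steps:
$t = 20064$ ($t = 12 \cdot 1672 = 20064$)
$\left(-13668 + 14467\right) + t = \left(-13668 + 14467\right) + 20064 = 799 + 20064 = 20863$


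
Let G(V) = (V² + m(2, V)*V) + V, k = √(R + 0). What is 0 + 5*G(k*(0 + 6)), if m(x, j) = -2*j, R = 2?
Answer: -360 + 30*√2 ≈ -317.57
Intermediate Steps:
k = √2 (k = √(2 + 0) = √2 ≈ 1.4142)
G(V) = V - V² (G(V) = (V² + (-2*V)*V) + V = (V² - 2*V²) + V = -V² + V = V - V²)
0 + 5*G(k*(0 + 6)) = 0 + 5*((√2*(0 + 6))*(1 - √2*(0 + 6))) = 0 + 5*((√2*6)*(1 - √2*6)) = 0 + 5*((6*√2)*(1 - 6*√2)) = 0 + 5*(6*√2*(1 - 6*√2)) = 0 + 30*√2*(1 - 6*√2) = 30*√2*(1 - 6*√2)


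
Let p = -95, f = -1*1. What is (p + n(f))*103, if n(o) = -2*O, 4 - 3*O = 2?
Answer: -29767/3 ≈ -9922.3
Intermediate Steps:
O = ⅔ (O = 4/3 - ⅓*2 = 4/3 - ⅔ = ⅔ ≈ 0.66667)
f = -1
n(o) = -4/3 (n(o) = -2*⅔ = -4/3)
(p + n(f))*103 = (-95 - 4/3)*103 = -289/3*103 = -29767/3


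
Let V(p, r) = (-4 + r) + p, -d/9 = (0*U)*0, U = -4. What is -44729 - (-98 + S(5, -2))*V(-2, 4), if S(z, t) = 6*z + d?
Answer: -44865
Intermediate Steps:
d = 0 (d = -9*0*(-4)*0 = -0*0 = -9*0 = 0)
S(z, t) = 6*z (S(z, t) = 6*z + 0 = 6*z)
V(p, r) = -4 + p + r
-44729 - (-98 + S(5, -2))*V(-2, 4) = -44729 - (-98 + 6*5)*(-4 - 2 + 4) = -44729 - (-98 + 30)*(-2) = -44729 - (-68)*(-2) = -44729 - 1*136 = -44729 - 136 = -44865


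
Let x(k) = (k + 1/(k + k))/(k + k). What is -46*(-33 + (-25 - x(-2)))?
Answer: 21551/8 ≈ 2693.9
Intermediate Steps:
x(k) = (k + 1/(2*k))/(2*k) (x(k) = (k + 1/(2*k))/((2*k)) = (k + 1/(2*k))*(1/(2*k)) = (k + 1/(2*k))/(2*k))
-46*(-33 + (-25 - x(-2))) = -46*(-33 + (-25 - (½ + (¼)/(-2)²))) = -46*(-33 + (-25 - (½ + (¼)*(¼)))) = -46*(-33 + (-25 - (½ + 1/16))) = -46*(-33 + (-25 - 1*9/16)) = -46*(-33 + (-25 - 9/16)) = -46*(-33 - 409/16) = -46*(-937/16) = 21551/8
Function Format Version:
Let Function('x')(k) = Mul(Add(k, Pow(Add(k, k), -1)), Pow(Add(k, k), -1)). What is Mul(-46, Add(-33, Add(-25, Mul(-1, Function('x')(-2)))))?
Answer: Rational(21551, 8) ≈ 2693.9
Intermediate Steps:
Function('x')(k) = Mul(Rational(1, 2), Pow(k, -1), Add(k, Mul(Rational(1, 2), Pow(k, -1)))) (Function('x')(k) = Mul(Add(k, Pow(Mul(2, k), -1)), Pow(Mul(2, k), -1)) = Mul(Add(k, Mul(Rational(1, 2), Pow(k, -1))), Mul(Rational(1, 2), Pow(k, -1))) = Mul(Rational(1, 2), Pow(k, -1), Add(k, Mul(Rational(1, 2), Pow(k, -1)))))
Mul(-46, Add(-33, Add(-25, Mul(-1, Function('x')(-2))))) = Mul(-46, Add(-33, Add(-25, Mul(-1, Add(Rational(1, 2), Mul(Rational(1, 4), Pow(-2, -2))))))) = Mul(-46, Add(-33, Add(-25, Mul(-1, Add(Rational(1, 2), Mul(Rational(1, 4), Rational(1, 4))))))) = Mul(-46, Add(-33, Add(-25, Mul(-1, Add(Rational(1, 2), Rational(1, 16)))))) = Mul(-46, Add(-33, Add(-25, Mul(-1, Rational(9, 16))))) = Mul(-46, Add(-33, Add(-25, Rational(-9, 16)))) = Mul(-46, Add(-33, Rational(-409, 16))) = Mul(-46, Rational(-937, 16)) = Rational(21551, 8)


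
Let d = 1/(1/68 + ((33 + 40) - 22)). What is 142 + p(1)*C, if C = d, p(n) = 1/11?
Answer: 5418646/38159 ≈ 142.00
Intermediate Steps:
p(n) = 1/11
d = 68/3469 (d = 1/(1/68 + (73 - 22)) = 1/(1/68 + 51) = 1/(3469/68) = 68/3469 ≈ 0.019602)
C = 68/3469 ≈ 0.019602
142 + p(1)*C = 142 + (1/11)*(68/3469) = 142 + 68/38159 = 5418646/38159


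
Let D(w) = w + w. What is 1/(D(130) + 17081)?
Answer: 1/17341 ≈ 5.7667e-5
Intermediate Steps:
D(w) = 2*w
1/(D(130) + 17081) = 1/(2*130 + 17081) = 1/(260 + 17081) = 1/17341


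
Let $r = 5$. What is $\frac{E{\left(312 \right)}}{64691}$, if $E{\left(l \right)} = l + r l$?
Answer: $\frac{1872}{64691} \approx 0.028938$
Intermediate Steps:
$E{\left(l \right)} = 6 l$ ($E{\left(l \right)} = l + 5 l = 6 l$)
$\frac{E{\left(312 \right)}}{64691} = \frac{6 \cdot 312}{64691} = 1872 \cdot \frac{1}{64691} = \frac{1872}{64691}$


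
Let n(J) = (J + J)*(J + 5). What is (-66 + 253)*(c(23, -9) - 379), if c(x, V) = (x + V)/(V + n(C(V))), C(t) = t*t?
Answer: -8292119/117 ≈ -70873.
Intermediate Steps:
C(t) = t**2
n(J) = 2*J*(5 + J) (n(J) = (2*J)*(5 + J) = 2*J*(5 + J))
c(x, V) = (V + x)/(V + 2*V**2*(5 + V**2)) (c(x, V) = (x + V)/(V + 2*V**2*(5 + V**2)) = (V + x)/(V + 2*V**2*(5 + V**2)))
(-66 + 253)*(c(23, -9) - 379) = (-66 + 253)*((-9 + 23)/((-9)*(1 + 2*(-9)*(5 + (-9)**2))) - 379) = 187*(-1/9*14/(1 + 2*(-9)*(5 + 81)) - 379) = 187*(-1/9*14/(1 + 2*(-9)*86) - 379) = 187*(-1/9*14/(1 - 1548) - 379) = 187*(-1/9*14/(-1547) - 379) = 187*(-1/9*(-1/1547)*14 - 379) = 187*(2/1989 - 379) = 187*(-753829/1989) = -8292119/117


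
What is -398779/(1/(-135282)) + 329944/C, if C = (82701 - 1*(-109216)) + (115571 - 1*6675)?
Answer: 16228145619341158/300813 ≈ 5.3948e+10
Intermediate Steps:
C = 300813 (C = (82701 + 109216) + (115571 - 6675) = 191917 + 108896 = 300813)
-398779/(1/(-135282)) + 329944/C = -398779/(1/(-135282)) + 329944/300813 = -398779/(-1/135282) + 329944*(1/300813) = -398779*(-135282) + 329944/300813 = 53947620678 + 329944/300813 = 16228145619341158/300813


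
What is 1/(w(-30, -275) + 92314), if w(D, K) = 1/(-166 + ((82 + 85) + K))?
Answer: 274/25294035 ≈ 1.0833e-5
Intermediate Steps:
w(D, K) = 1/(1 + K) (w(D, K) = 1/(-166 + (167 + K)) = 1/(1 + K))
1/(w(-30, -275) + 92314) = 1/(1/(1 - 275) + 92314) = 1/(1/(-274) + 92314) = 1/(-1/274 + 92314) = 1/(25294035/274) = 274/25294035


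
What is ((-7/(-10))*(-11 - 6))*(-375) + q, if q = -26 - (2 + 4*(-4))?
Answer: 8901/2 ≈ 4450.5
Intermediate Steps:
q = -12 (q = -26 - (2 - 16) = -26 - 1*(-14) = -26 + 14 = -12)
((-7/(-10))*(-11 - 6))*(-375) + q = ((-7/(-10))*(-11 - 6))*(-375) - 12 = (-7*(-1/10)*(-17))*(-375) - 12 = ((7/10)*(-17))*(-375) - 12 = -119/10*(-375) - 12 = 8925/2 - 12 = 8901/2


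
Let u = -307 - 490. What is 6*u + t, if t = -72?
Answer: -4854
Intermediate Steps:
u = -797
6*u + t = 6*(-797) - 72 = -4782 - 72 = -4854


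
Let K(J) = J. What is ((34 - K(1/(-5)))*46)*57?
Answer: 448362/5 ≈ 89672.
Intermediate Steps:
((34 - K(1/(-5)))*46)*57 = ((34 - 1/(-5))*46)*57 = ((34 - 1*(-⅕))*46)*57 = ((34 + ⅕)*46)*57 = ((171/5)*46)*57 = (7866/5)*57 = 448362/5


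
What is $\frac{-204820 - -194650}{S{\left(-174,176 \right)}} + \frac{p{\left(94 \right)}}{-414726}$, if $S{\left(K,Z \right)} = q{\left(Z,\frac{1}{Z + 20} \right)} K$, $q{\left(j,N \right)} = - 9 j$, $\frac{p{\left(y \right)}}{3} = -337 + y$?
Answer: $- \frac{37192957}{1058380752} \approx -0.035141$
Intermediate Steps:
$p{\left(y \right)} = -1011 + 3 y$ ($p{\left(y \right)} = 3 \left(-337 + y\right) = -1011 + 3 y$)
$S{\left(K,Z \right)} = - 9 K Z$ ($S{\left(K,Z \right)} = - 9 Z K = - 9 K Z$)
$\frac{-204820 - -194650}{S{\left(-174,176 \right)}} + \frac{p{\left(94 \right)}}{-414726} = \frac{-204820 - -194650}{\left(-9\right) \left(-174\right) 176} + \frac{-1011 + 3 \cdot 94}{-414726} = \frac{-204820 + 194650}{275616} + \left(-1011 + 282\right) \left(- \frac{1}{414726}\right) = \left(-10170\right) \frac{1}{275616} - - \frac{243}{138242} = - \frac{565}{15312} + \frac{243}{138242} = - \frac{37192957}{1058380752}$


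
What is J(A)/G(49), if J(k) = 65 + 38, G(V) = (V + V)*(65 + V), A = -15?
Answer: 103/11172 ≈ 0.0092195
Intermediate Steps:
G(V) = 2*V*(65 + V) (G(V) = (2*V)*(65 + V) = 2*V*(65 + V))
J(k) = 103
J(A)/G(49) = 103/((2*49*(65 + 49))) = 103/((2*49*114)) = 103/11172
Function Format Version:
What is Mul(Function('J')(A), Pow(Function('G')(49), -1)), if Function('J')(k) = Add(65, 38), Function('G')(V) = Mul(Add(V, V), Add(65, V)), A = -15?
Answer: Rational(103, 11172) ≈ 0.0092195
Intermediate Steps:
Function('G')(V) = Mul(2, V, Add(65, V)) (Function('G')(V) = Mul(Mul(2, V), Add(65, V)) = Mul(2, V, Add(65, V)))
Function('J')(k) = 103
Mul(Function('J')(A), Pow(Function('G')(49), -1)) = Mul(103, Pow(Mul(2, 49, Add(65, 49)), -1)) = Mul(103, Pow(Mul(2, 49, 114), -1)) = Mul(103, Pow(11172, -1)) = Mul(103, Rational(1, 11172)) = Rational(103, 11172)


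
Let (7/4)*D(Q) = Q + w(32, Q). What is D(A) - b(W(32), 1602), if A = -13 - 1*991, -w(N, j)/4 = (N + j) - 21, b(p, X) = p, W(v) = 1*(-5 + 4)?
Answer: 1697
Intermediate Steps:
W(v) = -1 (W(v) = 1*(-1) = -1)
w(N, j) = 84 - 4*N - 4*j (w(N, j) = -4*((N + j) - 21) = -4*(-21 + N + j) = 84 - 4*N - 4*j)
A = -1004 (A = -13 - 991 = -1004)
D(Q) = -176/7 - 12*Q/7 (D(Q) = 4*(Q + (84 - 4*32 - 4*Q))/7 = 4*(Q + (84 - 128 - 4*Q))/7 = 4*(Q + (-44 - 4*Q))/7 = 4*(-44 - 3*Q)/7 = -176/7 - 12*Q/7)
D(A) - b(W(32), 1602) = (-176/7 - 12/7*(-1004)) - 1*(-1) = (-176/7 + 12048/7) + 1 = 1696 + 1 = 1697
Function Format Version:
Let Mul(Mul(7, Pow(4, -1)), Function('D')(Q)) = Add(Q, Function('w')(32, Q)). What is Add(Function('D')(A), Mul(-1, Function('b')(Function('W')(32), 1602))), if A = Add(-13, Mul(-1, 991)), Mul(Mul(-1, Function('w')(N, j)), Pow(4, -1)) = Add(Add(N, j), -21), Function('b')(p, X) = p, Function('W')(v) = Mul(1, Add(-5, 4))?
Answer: 1697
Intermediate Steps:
Function('W')(v) = -1 (Function('W')(v) = Mul(1, -1) = -1)
Function('w')(N, j) = Add(84, Mul(-4, N), Mul(-4, j)) (Function('w')(N, j) = Mul(-4, Add(Add(N, j), -21)) = Mul(-4, Add(-21, N, j)) = Add(84, Mul(-4, N), Mul(-4, j)))
A = -1004 (A = Add(-13, -991) = -1004)
Function('D')(Q) = Add(Rational(-176, 7), Mul(Rational(-12, 7), Q)) (Function('D')(Q) = Mul(Rational(4, 7), Add(Q, Add(84, Mul(-4, 32), Mul(-4, Q)))) = Mul(Rational(4, 7), Add(Q, Add(84, -128, Mul(-4, Q)))) = Mul(Rational(4, 7), Add(Q, Add(-44, Mul(-4, Q)))) = Mul(Rational(4, 7), Add(-44, Mul(-3, Q))) = Add(Rational(-176, 7), Mul(Rational(-12, 7), Q)))
Add(Function('D')(A), Mul(-1, Function('b')(Function('W')(32), 1602))) = Add(Add(Rational(-176, 7), Mul(Rational(-12, 7), -1004)), Mul(-1, -1)) = Add(Add(Rational(-176, 7), Rational(12048, 7)), 1) = Add(1696, 1) = 1697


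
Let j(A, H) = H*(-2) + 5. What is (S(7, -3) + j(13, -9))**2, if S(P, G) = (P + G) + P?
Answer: 1156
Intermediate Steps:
j(A, H) = 5 - 2*H (j(A, H) = -2*H + 5 = 5 - 2*H)
S(P, G) = G + 2*P (S(P, G) = (G + P) + P = G + 2*P)
(S(7, -3) + j(13, -9))**2 = ((-3 + 2*7) + (5 - 2*(-9)))**2 = ((-3 + 14) + (5 + 18))**2 = (11 + 23)**2 = 34**2 = 1156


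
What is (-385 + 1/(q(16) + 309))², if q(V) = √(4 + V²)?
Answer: 1343939176370436/9067038841 + 146639104*√65/9067038841 ≈ 1.4822e+5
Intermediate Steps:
(-385 + 1/(q(16) + 309))² = (-385 + 1/(√(4 + 16²) + 309))² = (-385 + 1/(√(4 + 256) + 309))² = (-385 + 1/(√260 + 309))² = (-385 + 1/(2*√65 + 309))² = (-385 + 1/(309 + 2*√65))²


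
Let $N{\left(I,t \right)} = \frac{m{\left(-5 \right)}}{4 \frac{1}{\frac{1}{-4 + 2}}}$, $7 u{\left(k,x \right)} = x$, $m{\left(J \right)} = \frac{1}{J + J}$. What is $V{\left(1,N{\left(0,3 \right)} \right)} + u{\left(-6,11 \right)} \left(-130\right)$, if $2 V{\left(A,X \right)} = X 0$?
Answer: $- \frac{1430}{7} \approx -204.29$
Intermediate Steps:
$m{\left(J \right)} = \frac{1}{2 J}$
$u{\left(k,x \right)} = \frac{x}{7}$
$N{\left(I,t \right)} = \frac{1}{80}$ ($N{\left(I,t \right)} = \frac{\frac{1}{2} \frac{1}{-5}}{4 \frac{1}{\frac{1}{-4 + 2}}} = \frac{\frac{1}{2} \left(- \frac{1}{5}\right)}{4 \frac{1}{\frac{1}{-2}}} = - \frac{1}{10 \frac{4}{- \frac{1}{2}}} = - \frac{1}{10 \cdot 4 \left(-2\right)} = - \frac{1}{10 \left(-8\right)} = \left(- \frac{1}{10}\right) \left(- \frac{1}{8}\right) = \frac{1}{80}$)
$V{\left(A,X \right)} = 0$ ($V{\left(A,X \right)} = \frac{X 0}{2} = \frac{1}{2} \cdot 0 = 0$)
$V{\left(1,N{\left(0,3 \right)} \right)} + u{\left(-6,11 \right)} \left(-130\right) = 0 + \frac{1}{7} \cdot 11 \left(-130\right) = 0 + \frac{11}{7} \left(-130\right) = 0 - \frac{1430}{7} = - \frac{1430}{7}$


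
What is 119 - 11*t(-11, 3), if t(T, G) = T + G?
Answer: 207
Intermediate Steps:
t(T, G) = G + T
119 - 11*t(-11, 3) = 119 - 11*(3 - 11) = 119 - 11*(-8) = 119 + 88 = 207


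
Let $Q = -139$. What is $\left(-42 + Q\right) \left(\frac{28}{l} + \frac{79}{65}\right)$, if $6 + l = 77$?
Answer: $- \frac{1344649}{4615} \approx -291.36$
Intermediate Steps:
$l = 71$ ($l = -6 + 77 = 71$)
$\left(-42 + Q\right) \left(\frac{28}{l} + \frac{79}{65}\right) = \left(-42 - 139\right) \left(\frac{28}{71} + \frac{79}{65}\right) = - 181 \left(28 \cdot \frac{1}{71} + 79 \cdot \frac{1}{65}\right) = - 181 \left(\frac{28}{71} + \frac{79}{65}\right) = \left(-181\right) \frac{7429}{4615} = - \frac{1344649}{4615}$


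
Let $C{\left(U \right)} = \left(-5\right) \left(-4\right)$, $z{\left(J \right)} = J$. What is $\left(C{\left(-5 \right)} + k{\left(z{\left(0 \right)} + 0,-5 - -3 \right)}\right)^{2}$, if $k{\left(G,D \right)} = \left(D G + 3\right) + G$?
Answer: $529$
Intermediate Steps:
$k{\left(G,D \right)} = 3 + G + D G$ ($k{\left(G,D \right)} = \left(3 + D G\right) + G = 3 + G + D G$)
$C{\left(U \right)} = 20$
$\left(C{\left(-5 \right)} + k{\left(z{\left(0 \right)} + 0,-5 - -3 \right)}\right)^{2} = \left(20 + \left(3 + \left(0 + 0\right) + \left(-5 - -3\right) \left(0 + 0\right)\right)\right)^{2} = \left(20 + \left(3 + 0 + \left(-5 + 3\right) 0\right)\right)^{2} = \left(20 + \left(3 + 0 - 0\right)\right)^{2} = \left(20 + \left(3 + 0 + 0\right)\right)^{2} = \left(20 + 3\right)^{2} = 23^{2} = 529$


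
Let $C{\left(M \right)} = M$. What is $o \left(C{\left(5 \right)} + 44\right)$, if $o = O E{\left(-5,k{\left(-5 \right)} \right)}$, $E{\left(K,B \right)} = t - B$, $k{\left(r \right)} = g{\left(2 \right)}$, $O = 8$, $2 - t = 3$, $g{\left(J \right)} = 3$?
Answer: $-1568$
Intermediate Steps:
$t = -1$ ($t = 2 - 3 = -1$)
$k{\left(r \right)} = 3$
$E{\left(K,B \right)} = -1 - B$
$o = -32$ ($o = 8 \left(-1 - 3\right) = 8 \left(-4\right) = -32$)
$o \left(C{\left(5 \right)} + 44\right) = - 32 \left(5 + 44\right) = \left(-32\right) 49 = -1568$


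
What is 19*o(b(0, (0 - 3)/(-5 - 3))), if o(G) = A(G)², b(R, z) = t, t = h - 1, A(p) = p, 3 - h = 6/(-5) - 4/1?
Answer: 24624/25 ≈ 984.96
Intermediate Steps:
h = 41/5 (h = 3 - (6/(-5) - 4/1) = 3 - (6*(-⅕) - 4*1) = 3 - (-6/5 - 4) = 3 - 1*(-26/5) = 3 + 26/5 = 41/5 ≈ 8.2000)
t = 36/5 (t = 41/5 - 1 = 36/5 ≈ 7.2000)
b(R, z) = 36/5
o(G) = G²
19*o(b(0, (0 - 3)/(-5 - 3))) = 19*(36/5)² = 19*(1296/25) = 24624/25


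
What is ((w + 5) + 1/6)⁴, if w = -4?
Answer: 2401/1296 ≈ 1.8526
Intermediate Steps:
((w + 5) + 1/6)⁴ = ((-4 + 5) + 1/6)⁴ = (1 + ⅙)⁴ = (7/6)⁴ = 2401/1296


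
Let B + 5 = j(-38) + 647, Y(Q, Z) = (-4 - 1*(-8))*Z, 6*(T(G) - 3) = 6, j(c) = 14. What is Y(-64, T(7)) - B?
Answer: -640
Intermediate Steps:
T(G) = 4 (T(G) = 3 + (1/6)*6 = 3 + 1 = 4)
Y(Q, Z) = 4*Z (Y(Q, Z) = (-4 + 8)*Z = 4*Z)
B = 656 (B = -5 + (14 + 647) = -5 + 661 = 656)
Y(-64, T(7)) - B = 4*4 - 1*656 = 16 - 656 = -640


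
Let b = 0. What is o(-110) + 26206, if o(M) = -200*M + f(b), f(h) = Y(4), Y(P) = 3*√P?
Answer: 48212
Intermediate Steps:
f(h) = 6 (f(h) = 3*√4 = 3*2 = 6)
o(M) = 6 - 200*M (o(M) = -200*M + 6 = 6 - 200*M)
o(-110) + 26206 = (6 - 200*(-110)) + 26206 = (6 + 22000) + 26206 = 22006 + 26206 = 48212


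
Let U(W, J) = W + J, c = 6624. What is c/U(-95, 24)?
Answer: -6624/71 ≈ -93.296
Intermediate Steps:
U(W, J) = J + W
c/U(-95, 24) = 6624/(24 - 95) = 6624/(-71) = 6624*(-1/71) = -6624/71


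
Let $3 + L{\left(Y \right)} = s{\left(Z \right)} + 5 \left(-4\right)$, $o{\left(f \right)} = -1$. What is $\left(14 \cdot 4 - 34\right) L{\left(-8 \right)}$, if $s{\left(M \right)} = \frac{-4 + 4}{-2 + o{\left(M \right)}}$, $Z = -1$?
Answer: $-506$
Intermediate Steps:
$s{\left(M \right)} = 0$ ($s{\left(M \right)} = \frac{-4 + 4}{-2 - 1} = \frac{0}{-3} = 0 \left(- \frac{1}{3}\right) = 0$)
$L{\left(Y \right)} = -23$ ($L{\left(Y \right)} = -3 + \left(0 + 5 \left(-4\right)\right) = -3 + \left(0 - 20\right) = -3 - 20 = -23$)
$\left(14 \cdot 4 - 34\right) L{\left(-8 \right)} = \left(14 \cdot 4 - 34\right) \left(-23\right) = \left(56 - 34\right) \left(-23\right) = 22 \left(-23\right) = -506$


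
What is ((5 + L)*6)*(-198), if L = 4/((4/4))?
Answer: -10692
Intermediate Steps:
L = 4 (L = 4/((4*(1/4))) = 4/1 = 4*1 = 4)
((5 + L)*6)*(-198) = ((5 + 4)*6)*(-198) = (9*6)*(-198) = 54*(-198) = -10692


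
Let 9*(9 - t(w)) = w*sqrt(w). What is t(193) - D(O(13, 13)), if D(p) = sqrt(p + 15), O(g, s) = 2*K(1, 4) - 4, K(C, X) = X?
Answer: 9 - sqrt(19) - 193*sqrt(193)/9 ≈ -293.27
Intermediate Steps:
t(w) = 9 - w**(3/2)/9 (t(w) = 9 - w*sqrt(w)/9 = 9 - w**(3/2)/9)
O(g, s) = 4 (O(g, s) = 2*4 - 4 = 8 - 4 = 4)
D(p) = sqrt(15 + p)
t(193) - D(O(13, 13)) = (9 - 193*sqrt(193)/9) - sqrt(15 + 4) = (9 - 193*sqrt(193)/9) - sqrt(19) = 9 - sqrt(19) - 193*sqrt(193)/9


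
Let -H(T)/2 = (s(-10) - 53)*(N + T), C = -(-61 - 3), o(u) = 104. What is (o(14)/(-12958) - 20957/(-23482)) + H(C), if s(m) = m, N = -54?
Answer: 191830805619/152139878 ≈ 1260.9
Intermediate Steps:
C = 64 (C = -1*(-64) = 64)
H(T) = -6804 + 126*T (H(T) = -2*(-10 - 53)*(-54 + T) = -(-126)*(-54 + T) = -2*(3402 - 63*T) = -6804 + 126*T)
(o(14)/(-12958) - 20957/(-23482)) + H(C) = (104/(-12958) - 20957/(-23482)) + (-6804 + 126*64) = (104*(-1/12958) - 20957*(-1/23482)) + (-6804 + 8064) = (-52/6479 + 20957/23482) + 1260 = 134559339/152139878 + 1260 = 191830805619/152139878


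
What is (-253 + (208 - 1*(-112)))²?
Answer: 4489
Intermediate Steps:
(-253 + (208 - 1*(-112)))² = (-253 + (208 + 112))² = (-253 + 320)² = 67² = 4489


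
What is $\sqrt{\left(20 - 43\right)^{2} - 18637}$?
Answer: $6 i \sqrt{503} \approx 134.57 i$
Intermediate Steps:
$\sqrt{\left(20 - 43\right)^{2} - 18637} = \sqrt{\left(-23\right)^{2} - 18637} = \sqrt{529 - 18637} = \sqrt{-18108} = 6 i \sqrt{503}$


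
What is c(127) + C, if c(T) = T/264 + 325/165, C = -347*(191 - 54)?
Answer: -12549649/264 ≈ -47537.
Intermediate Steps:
C = -47539 (C = -347*137 = -47539)
c(T) = 65/33 + T/264 (c(T) = T*(1/264) + 325*(1/165) = T/264 + 65/33 = 65/33 + T/264)
c(127) + C = (65/33 + (1/264)*127) - 47539 = (65/33 + 127/264) - 47539 = 647/264 - 47539 = -12549649/264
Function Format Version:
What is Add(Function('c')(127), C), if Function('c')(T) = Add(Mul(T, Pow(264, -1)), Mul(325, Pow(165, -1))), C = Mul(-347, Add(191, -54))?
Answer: Rational(-12549649, 264) ≈ -47537.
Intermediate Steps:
C = -47539 (C = Mul(-347, 137) = -47539)
Function('c')(T) = Add(Rational(65, 33), Mul(Rational(1, 264), T)) (Function('c')(T) = Add(Mul(T, Rational(1, 264)), Mul(325, Rational(1, 165))) = Add(Mul(Rational(1, 264), T), Rational(65, 33)) = Add(Rational(65, 33), Mul(Rational(1, 264), T)))
Add(Function('c')(127), C) = Add(Add(Rational(65, 33), Mul(Rational(1, 264), 127)), -47539) = Add(Add(Rational(65, 33), Rational(127, 264)), -47539) = Add(Rational(647, 264), -47539) = Rational(-12549649, 264)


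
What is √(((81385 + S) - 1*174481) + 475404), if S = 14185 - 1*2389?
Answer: 2*√98526 ≈ 627.78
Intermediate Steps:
S = 11796 (S = 14185 - 2389 = 11796)
√(((81385 + S) - 1*174481) + 475404) = √(((81385 + 11796) - 1*174481) + 475404) = √((93181 - 174481) + 475404) = √(-81300 + 475404) = √394104 = 2*√98526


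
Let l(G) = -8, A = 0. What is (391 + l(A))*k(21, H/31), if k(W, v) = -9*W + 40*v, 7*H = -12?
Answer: -15891819/217 ≈ -73234.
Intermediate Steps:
H = -12/7 (H = (⅐)*(-12) = -12/7 ≈ -1.7143)
(391 + l(A))*k(21, H/31) = (391 - 8)*(-9*21 + 40*(-12/7/31)) = 383*(-189 + 40*(-12/7*1/31)) = 383*(-189 + 40*(-12/217)) = 383*(-189 - 480/217) = 383*(-41493/217) = -15891819/217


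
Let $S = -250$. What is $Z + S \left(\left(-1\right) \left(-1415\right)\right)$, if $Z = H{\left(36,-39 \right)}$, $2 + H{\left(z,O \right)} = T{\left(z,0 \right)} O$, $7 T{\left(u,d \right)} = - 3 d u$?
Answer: $-353752$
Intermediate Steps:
$T{\left(u,d \right)} = - \frac{3 d u}{7}$ ($T{\left(u,d \right)} = \frac{- 3 d u}{7} = \frac{\left(-3\right) d u}{7} = - \frac{3 d u}{7}$)
$H{\left(z,O \right)} = -2$ ($H{\left(z,O \right)} = -2 + \left(- \frac{3}{7}\right) 0 z O = -2 + 0 O = -2 + 0 = -2$)
$Z = -2$
$Z + S \left(\left(-1\right) \left(-1415\right)\right) = -2 - 250 \left(\left(-1\right) \left(-1415\right)\right) = -2 - 353750 = -353752$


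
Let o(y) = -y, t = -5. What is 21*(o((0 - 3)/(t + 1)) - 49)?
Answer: -4179/4 ≈ -1044.8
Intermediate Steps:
21*(o((0 - 3)/(t + 1)) - 49) = 21*(-(0 - 3)/(-5 + 1) - 49) = 21*(-(-3)/(-4) - 49) = 21*(-(-3)*(-1)/4 - 49) = 21*(-1*3/4 - 49) = 21*(-3/4 - 49) = 21*(-199/4) = -4179/4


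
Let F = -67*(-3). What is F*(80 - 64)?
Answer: 3216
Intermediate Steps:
F = 201
F*(80 - 64) = 201*(80 - 64) = 201*16 = 3216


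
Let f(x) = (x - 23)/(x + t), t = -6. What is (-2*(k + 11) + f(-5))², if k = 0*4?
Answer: 45796/121 ≈ 378.48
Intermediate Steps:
f(x) = (-23 + x)/(-6 + x) (f(x) = (x - 23)/(x - 6) = (-23 + x)/(-6 + x))
k = 0
(-2*(k + 11) + f(-5))² = (-2*(0 + 11) + (-23 - 5)/(-6 - 5))² = (-2*11 - 28/(-11))² = (-22 - 1/11*(-28))² = (-22 + 28/11)² = (-214/11)² = 45796/121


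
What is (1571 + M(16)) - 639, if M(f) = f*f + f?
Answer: 1204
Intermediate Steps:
M(f) = f + f² (M(f) = f² + f = f + f²)
(1571 + M(16)) - 639 = (1571 + 16*(1 + 16)) - 639 = (1571 + 16*17) - 639 = (1571 + 272) - 639 = 1843 - 639 = 1204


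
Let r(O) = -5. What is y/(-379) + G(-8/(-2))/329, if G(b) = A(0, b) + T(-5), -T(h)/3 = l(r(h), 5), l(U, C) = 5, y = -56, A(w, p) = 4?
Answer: 14255/124691 ≈ 0.11432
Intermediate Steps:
T(h) = -15 (T(h) = -3*5 = -15)
G(b) = -11 (G(b) = 4 - 15 = -11)
y/(-379) + G(-8/(-2))/329 = -56/(-379) - 11/329 = -56*(-1/379) - 11*1/329 = 56/379 - 11/329 = 14255/124691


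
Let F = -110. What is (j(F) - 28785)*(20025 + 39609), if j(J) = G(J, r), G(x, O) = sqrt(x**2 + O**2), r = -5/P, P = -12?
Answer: -1716564690 + 49695*sqrt(69697)/2 ≈ -1.7100e+9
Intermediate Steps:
r = 5/12 (r = -5/(-12) = -5*(-1/12) = 5/12 ≈ 0.41667)
G(x, O) = sqrt(O**2 + x**2)
j(J) = sqrt(25/144 + J**2) (j(J) = sqrt((5/12)**2 + J**2) = sqrt(25/144 + J**2))
(j(F) - 28785)*(20025 + 39609) = (sqrt(25 + 144*(-110)**2)/12 - 28785)*(20025 + 39609) = (sqrt(25 + 144*12100)/12 - 28785)*59634 = (sqrt(25 + 1742400)/12 - 28785)*59634 = (sqrt(1742425)/12 - 28785)*59634 = ((5*sqrt(69697))/12 - 28785)*59634 = (5*sqrt(69697)/12 - 28785)*59634 = (-28785 + 5*sqrt(69697)/12)*59634 = -1716564690 + 49695*sqrt(69697)/2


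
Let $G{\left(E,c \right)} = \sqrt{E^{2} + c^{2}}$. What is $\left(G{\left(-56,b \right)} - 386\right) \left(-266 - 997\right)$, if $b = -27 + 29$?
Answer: $487518 - 2526 \sqrt{785} \approx 4.1675 \cdot 10^{5}$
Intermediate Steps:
$b = 2$
$\left(G{\left(-56,b \right)} - 386\right) \left(-266 - 997\right) = \left(\sqrt{\left(-56\right)^{2} + 2^{2}} - 386\right) \left(-266 - 997\right) = \left(\sqrt{3136 + 4} - 386\right) \left(-1263\right) = \left(\sqrt{3140} - 386\right) \left(-1263\right) = \left(2 \sqrt{785} - 386\right) \left(-1263\right) = \left(-386 + 2 \sqrt{785}\right) \left(-1263\right) = 487518 - 2526 \sqrt{785}$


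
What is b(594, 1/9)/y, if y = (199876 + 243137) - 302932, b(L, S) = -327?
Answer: -327/140081 ≈ -0.0023344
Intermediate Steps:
y = 140081 (y = 443013 - 302932 = 140081)
b(594, 1/9)/y = -327/140081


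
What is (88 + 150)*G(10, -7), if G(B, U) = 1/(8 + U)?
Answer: 238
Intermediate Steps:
(88 + 150)*G(10, -7) = (88 + 150)/(8 - 7) = 238/1 = 238*1 = 238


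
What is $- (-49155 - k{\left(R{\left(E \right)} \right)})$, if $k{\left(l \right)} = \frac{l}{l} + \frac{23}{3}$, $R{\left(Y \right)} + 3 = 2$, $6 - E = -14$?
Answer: $\frac{147491}{3} \approx 49164.0$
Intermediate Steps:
$E = 20$ ($E = 6 - -14 = 6 + 14 = 20$)
$R{\left(Y \right)} = -1$ ($R{\left(Y \right)} = -3 + 2 = -1$)
$k{\left(l \right)} = \frac{26}{3}$ ($k{\left(l \right)} = 1 + 23 \cdot \frac{1}{3} = 1 + \frac{23}{3} = \frac{26}{3}$)
$- (-49155 - k{\left(R{\left(E \right)} \right)}) = - (-49155 - \frac{26}{3}) = \left(-1\right) \left(- \frac{147491}{3}\right) = \frac{147491}{3}$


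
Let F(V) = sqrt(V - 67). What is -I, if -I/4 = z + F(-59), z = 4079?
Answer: 16316 + 12*I*sqrt(14) ≈ 16316.0 + 44.9*I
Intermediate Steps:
F(V) = sqrt(-67 + V)
I = -16316 - 12*I*sqrt(14) (I = -4*(4079 + sqrt(-67 - 59)) = -4*(4079 + sqrt(-126)) = -4*(4079 + 3*I*sqrt(14)) = -16316 - 12*I*sqrt(14) ≈ -16316.0 - 44.9*I)
-I = -(-16316 - 12*I*sqrt(14)) = 16316 + 12*I*sqrt(14)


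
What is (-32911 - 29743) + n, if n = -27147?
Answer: -89801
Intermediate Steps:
(-32911 - 29743) + n = (-32911 - 29743) - 27147 = -62654 - 27147 = -89801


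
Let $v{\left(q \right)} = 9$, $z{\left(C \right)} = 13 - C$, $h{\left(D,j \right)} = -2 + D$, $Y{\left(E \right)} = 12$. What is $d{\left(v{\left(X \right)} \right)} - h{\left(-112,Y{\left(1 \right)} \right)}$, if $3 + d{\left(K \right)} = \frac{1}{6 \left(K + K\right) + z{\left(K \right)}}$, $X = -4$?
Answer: $\frac{12433}{112} \approx 111.01$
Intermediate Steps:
$d{\left(K \right)} = -3 + \frac{1}{13 + 11 K}$ ($d{\left(K \right)} = -3 + \frac{1}{6 \left(K + K\right) - \left(-13 + K\right)} = -3 + \frac{1}{6 \cdot 2 K - \left(-13 + K\right)} = -3 + \frac{1}{12 K - \left(-13 + K\right)} = -3 + \frac{1}{13 + 11 K}$)
$d{\left(v{\left(X \right)} \right)} - h{\left(-112,Y{\left(1 \right)} \right)} = \frac{-38 - 297}{13 + 11 \cdot 9} - \left(-2 - 112\right) = \frac{-38 - 297}{13 + 99} - -114 = \frac{1}{112} \left(-335\right) + 114 = - \frac{335}{112} + 114 = \frac{12433}{112}$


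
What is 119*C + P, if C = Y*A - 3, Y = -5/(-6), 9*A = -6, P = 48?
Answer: -3376/9 ≈ -375.11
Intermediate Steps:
A = -⅔ (A = (⅑)*(-6) = -⅔ ≈ -0.66667)
Y = ⅚ (Y = -5*(-⅙) = ⅚ ≈ 0.83333)
C = -32/9 (C = (⅚)*(-⅔) - 3 = -5/9 - 3 = -32/9 ≈ -3.5556)
119*C + P = 119*(-32/9) + 48 = -3808/9 + 48 = -3376/9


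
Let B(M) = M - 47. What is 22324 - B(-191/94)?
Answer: 2103065/94 ≈ 22373.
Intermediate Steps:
B(M) = -47 + M
22324 - B(-191/94) = 22324 - (-47 - 191/94) = 22324 - 1*(-4609/94) = 22324 + 4609/94 = 2103065/94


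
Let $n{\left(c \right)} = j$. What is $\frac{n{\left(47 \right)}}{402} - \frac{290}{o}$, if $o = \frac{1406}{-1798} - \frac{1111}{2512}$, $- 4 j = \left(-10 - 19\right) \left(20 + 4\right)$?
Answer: $\frac{8791742573}{37047315} \approx 237.31$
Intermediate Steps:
$j = 174$ ($j = - \frac{\left(-10 - 19\right) \left(20 + 4\right)}{4} = - \frac{\left(-29\right) 24}{4} = \left(- \frac{1}{4}\right) \left(-696\right) = 174$)
$n{\left(c \right)} = 174$
$o = - \frac{2764725}{2258288}$ ($o = 1406 \left(- \frac{1}{1798}\right) - \frac{1111}{2512} = - \frac{703}{899} - \frac{1111}{2512} = - \frac{2764725}{2258288} \approx -1.2243$)
$\frac{n{\left(47 \right)}}{402} - \frac{290}{o} = \frac{174}{402} - \frac{290}{- \frac{2764725}{2258288}} = 174 \cdot \frac{1}{402} - - \frac{130980704}{552945} = \frac{29}{67} + \frac{130980704}{552945} = \frac{8791742573}{37047315}$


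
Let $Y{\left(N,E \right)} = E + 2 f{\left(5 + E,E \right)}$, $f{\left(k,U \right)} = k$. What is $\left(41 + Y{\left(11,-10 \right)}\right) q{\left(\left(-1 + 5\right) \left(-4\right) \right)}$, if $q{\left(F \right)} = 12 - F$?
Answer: $588$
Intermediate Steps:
$Y{\left(N,E \right)} = 10 + 3 E$ ($Y{\left(N,E \right)} = E + 2 \left(5 + E\right) = E + \left(10 + 2 E\right) = 10 + 3 E$)
$\left(41 + Y{\left(11,-10 \right)}\right) q{\left(\left(-1 + 5\right) \left(-4\right) \right)} = \left(41 + \left(10 + 3 \left(-10\right)\right)\right) \left(12 - \left(-1 + 5\right) \left(-4\right)\right) = \left(41 + \left(10 - 30\right)\right) \left(12 - 4 \left(-4\right)\right) = \left(41 - 20\right) \left(12 - -16\right) = 21 \left(12 + 16\right) = 21 \cdot 28 = 588$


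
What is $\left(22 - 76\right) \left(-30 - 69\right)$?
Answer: $5346$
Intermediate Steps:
$\left(22 - 76\right) \left(-30 - 69\right) = \left(22 - 76\right) \left(-99\right) = \left(-54\right) \left(-99\right) = 5346$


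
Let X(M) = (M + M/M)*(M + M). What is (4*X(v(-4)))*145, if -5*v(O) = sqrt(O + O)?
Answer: -1856/5 - 464*I*sqrt(2) ≈ -371.2 - 656.2*I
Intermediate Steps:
v(O) = -sqrt(2)*sqrt(O)/5 (v(O) = -sqrt(O + O)/5 = -sqrt(2)*sqrt(O)/5)
X(M) = 2*M*(1 + M) (X(M) = (M + 1)*(2*M) = (1 + M)*(2*M) = 2*M*(1 + M))
(4*X(v(-4)))*145 = (4*(2*(-sqrt(2)*sqrt(-4)/5)*(1 - sqrt(2)*sqrt(-4)/5)))*145 = (4*(2*(-sqrt(2)*2*I/5)*(1 - sqrt(2)*2*I/5)))*145 = (4*(2*(-2*I*sqrt(2)/5)*(1 - 2*I*sqrt(2)/5)))*145 = (4*(-4*I*sqrt(2)*(1 - 2*I*sqrt(2)/5)/5))*145 = -16*I*sqrt(2)*(1 - 2*I*sqrt(2)/5)/5*145 = -464*I*sqrt(2)*(1 - 2*I*sqrt(2)/5)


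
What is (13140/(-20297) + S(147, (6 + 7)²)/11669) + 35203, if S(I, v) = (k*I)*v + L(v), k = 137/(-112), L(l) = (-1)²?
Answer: 133390541259795/3789531088 ≈ 35200.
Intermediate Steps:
L(l) = 1
k = -137/112 (k = 137*(-1/112) = -137/112 ≈ -1.2232)
S(I, v) = 1 - 137*I*v/112 (S(I, v) = (-137*I/112)*v + 1 = -137*I*v/112 + 1 = 1 - 137*I*v/112)
(13140/(-20297) + S(147, (6 + 7)²)/11669) + 35203 = (13140/(-20297) + (1 - 137/112*147*(6 + 7)²)/11669) + 35203 = (13140*(-1/20297) + (1 - 137/112*147*13²)*(1/11669)) + 35203 = (-13140/20297 + (1 - 137/112*147*169)*(1/11669)) + 35203 = (-13140/20297 + (1 - 486213/16)*(1/11669)) + 35203 = (-13140/20297 - 486197/16*1/11669) + 35203 = (-13140/20297 - 486197/186704) + 35203 = -12321631069/3789531088 + 35203 = 133390541259795/3789531088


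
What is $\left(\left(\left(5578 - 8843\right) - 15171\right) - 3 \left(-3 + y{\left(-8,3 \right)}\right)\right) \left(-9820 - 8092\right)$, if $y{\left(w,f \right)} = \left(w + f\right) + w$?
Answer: $329365856$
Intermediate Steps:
$y{\left(w,f \right)} = f + 2 w$ ($y{\left(w,f \right)} = \left(f + w\right) + w = f + 2 w$)
$\left(\left(\left(5578 - 8843\right) - 15171\right) - 3 \left(-3 + y{\left(-8,3 \right)}\right)\right) \left(-9820 - 8092\right) = \left(\left(\left(5578 - 8843\right) - 15171\right) - 3 \left(-3 + \left(3 + 2 \left(-8\right)\right)\right)\right) \left(-9820 - 8092\right) = \left(\left(-3265 - 15171\right) - 3 \left(-3 + \left(3 - 16\right)\right)\right) \left(-17912\right) = \left(-18436 - 3 \left(-3 - 13\right)\right) \left(-17912\right) = \left(-18436 - -48\right) \left(-17912\right) = \left(-18436 + 48\right) \left(-17912\right) = \left(-18388\right) \left(-17912\right) = 329365856$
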